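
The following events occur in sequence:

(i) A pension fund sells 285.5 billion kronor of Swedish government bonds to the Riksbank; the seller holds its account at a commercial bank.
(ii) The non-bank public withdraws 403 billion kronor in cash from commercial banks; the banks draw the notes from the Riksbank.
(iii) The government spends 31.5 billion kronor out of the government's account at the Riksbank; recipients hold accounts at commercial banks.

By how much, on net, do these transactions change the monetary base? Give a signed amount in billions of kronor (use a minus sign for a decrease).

Riksbank balance sheet:
  Assets:      Securities +285.5B
  Liabilities: Bank reserves −86B, Currency in circulation +403B, Government deposits −31.5B
Commercial banking system:
  Assets:      Reserves at CB −86B
  Liabilities: Checkable deposits −86B
Monetary base = currency + reserves: +403B + (−86B) = +317 billion.

+317 billion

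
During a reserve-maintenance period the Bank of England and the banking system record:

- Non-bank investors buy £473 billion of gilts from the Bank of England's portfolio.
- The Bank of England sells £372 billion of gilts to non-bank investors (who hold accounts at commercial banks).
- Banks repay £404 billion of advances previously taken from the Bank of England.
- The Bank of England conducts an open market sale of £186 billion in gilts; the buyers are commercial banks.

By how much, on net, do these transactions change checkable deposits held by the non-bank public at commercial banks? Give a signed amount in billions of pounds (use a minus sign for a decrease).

Bank of England balance sheet:
  Assets:      Securities −£1031B, Loans to banks −£404B
  Liabilities: Bank reserves −£1435B
Commercial banking system:
  Assets:      Reserves at CB −£1435B, Securities +£186B
  Liabilities: Checkable deposits −£845B, Borrowings from CB −£404B
So the change in checkable deposits held by the non-bank public at commercial banks is -£845 billion.

-£845 billion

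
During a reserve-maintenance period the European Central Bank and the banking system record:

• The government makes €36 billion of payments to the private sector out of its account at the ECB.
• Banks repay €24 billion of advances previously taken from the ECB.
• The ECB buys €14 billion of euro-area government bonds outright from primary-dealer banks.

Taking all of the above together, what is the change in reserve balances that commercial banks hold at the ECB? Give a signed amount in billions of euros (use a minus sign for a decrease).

+€26 billion

ECB balance sheet:
  Assets:      Securities +€14B, Loans to banks −€24B
  Liabilities: Bank reserves +€26B, Government deposits −€36B
Commercial banking system:
  Assets:      Reserves at CB +€26B, Securities −€14B
  Liabilities: Checkable deposits +€36B, Borrowings from CB −€24B
So the change in reserve balances that commercial banks hold at the ECB is +€26 billion.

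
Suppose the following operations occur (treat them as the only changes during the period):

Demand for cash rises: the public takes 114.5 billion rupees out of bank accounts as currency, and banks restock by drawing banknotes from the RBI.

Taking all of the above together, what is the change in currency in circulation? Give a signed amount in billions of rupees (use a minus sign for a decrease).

+114.5 billion

Currency withdrawal 114.5 billion rupees: notes leave the central bank → +114.5B.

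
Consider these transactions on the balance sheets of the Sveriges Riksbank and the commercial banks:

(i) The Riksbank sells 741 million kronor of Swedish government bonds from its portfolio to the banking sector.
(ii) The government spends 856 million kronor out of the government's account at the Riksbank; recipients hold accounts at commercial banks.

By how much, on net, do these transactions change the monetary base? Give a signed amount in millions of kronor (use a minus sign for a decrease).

OMO sale (to banks) 741 million kronor: Riksbank balance sheet contracts → −741M.
Government spending 856 million kronor: a non-base liability converts back to reserves → +856M.
Net: −741 + 856 = +115 million.

+115 million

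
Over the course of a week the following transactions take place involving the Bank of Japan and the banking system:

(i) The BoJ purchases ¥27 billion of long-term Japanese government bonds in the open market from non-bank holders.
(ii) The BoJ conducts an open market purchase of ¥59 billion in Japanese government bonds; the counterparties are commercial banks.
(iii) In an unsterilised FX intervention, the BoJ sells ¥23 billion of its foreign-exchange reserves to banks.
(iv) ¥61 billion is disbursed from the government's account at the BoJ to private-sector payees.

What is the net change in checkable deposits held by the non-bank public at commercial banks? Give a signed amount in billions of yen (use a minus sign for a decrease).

+¥88 billion

Asset purchase (from non-banks) ¥27 billion: non-bank counterparties' bank balances rise → +¥27B.
OMO purchase (from banks) ¥59 billion: the counterparty is a bank, so public deposits are unchanged → 0.
FX sale ¥23 billion: the counterparty is a bank, so public deposits are unchanged → 0.
Government spending ¥61 billion: non-bank counterparties' bank balances rise → +¥61B.
Net: 27 + 0 + 0 + 61 = +¥88 billion.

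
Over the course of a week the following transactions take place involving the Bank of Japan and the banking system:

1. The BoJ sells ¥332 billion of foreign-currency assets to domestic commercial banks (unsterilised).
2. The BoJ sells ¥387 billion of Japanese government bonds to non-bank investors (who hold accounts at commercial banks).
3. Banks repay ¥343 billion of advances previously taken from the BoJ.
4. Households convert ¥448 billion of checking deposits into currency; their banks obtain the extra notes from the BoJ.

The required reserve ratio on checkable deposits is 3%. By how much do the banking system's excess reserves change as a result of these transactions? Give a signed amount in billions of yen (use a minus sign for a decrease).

-¥1484.95 billion

FX sale ¥332 billion: reserves −¥332B, deposits 0.
Asset sale (to non-banks) ¥387 billion: reserves −¥387B, deposits −¥387B.
Discount-window repayment ¥343 billion: reserves −¥343B, deposits 0.
Currency withdrawal ¥448 billion: reserves −¥448B, deposits −¥448B.
Totals: Δreserves = −¥1510B, Δdeposits = −¥835B.
Δrequired reserves = 3% × −¥835B = −¥25.05B.
Δexcess reserves = Δreserves − Δrequired = −¥1510B − (−¥25.05B) = -¥1484.95 billion.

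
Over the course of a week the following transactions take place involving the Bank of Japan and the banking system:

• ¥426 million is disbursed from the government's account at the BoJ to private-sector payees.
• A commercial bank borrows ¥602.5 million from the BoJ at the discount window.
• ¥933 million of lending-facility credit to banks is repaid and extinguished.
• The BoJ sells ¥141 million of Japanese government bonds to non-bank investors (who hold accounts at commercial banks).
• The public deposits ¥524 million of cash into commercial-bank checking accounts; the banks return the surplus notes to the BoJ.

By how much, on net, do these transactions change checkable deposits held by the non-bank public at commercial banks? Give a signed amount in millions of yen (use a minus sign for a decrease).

Government spending ¥426 million: non-bank counterparties' bank balances rise → +¥426M.
Discount-window loan ¥602.5 million: the counterparty is a bank, so public deposits are unchanged → 0.
Discount-window repayment ¥933 million: the counterparty is a bank, so public deposits are unchanged → 0.
Asset sale (to non-banks) ¥141 million: non-bank counterparties' bank balances fall → −¥141M.
Currency deposit ¥524 million: non-bank counterparties' bank balances rise → +¥524M.
Net: 426 + 0 + 0 − 141 + 524 = +¥809 million.

+¥809 million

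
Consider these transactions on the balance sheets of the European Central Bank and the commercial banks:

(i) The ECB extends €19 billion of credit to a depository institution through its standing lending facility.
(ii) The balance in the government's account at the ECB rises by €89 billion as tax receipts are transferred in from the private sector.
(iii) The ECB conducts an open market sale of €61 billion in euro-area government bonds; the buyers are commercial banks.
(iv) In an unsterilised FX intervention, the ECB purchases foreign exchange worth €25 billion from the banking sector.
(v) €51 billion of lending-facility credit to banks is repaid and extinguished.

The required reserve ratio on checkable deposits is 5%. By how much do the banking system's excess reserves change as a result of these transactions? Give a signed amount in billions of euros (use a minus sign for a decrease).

Discount-window loan €19 billion: reserves +€19B, deposits 0.
Government account inflow €89 billion: reserves −€89B, deposits −€89B.
OMO sale (to banks) €61 billion: reserves −€61B, deposits 0.
FX purchase €25 billion: reserves +€25B, deposits 0.
Discount-window repayment €51 billion: reserves −€51B, deposits 0.
Totals: Δreserves = −€157B, Δdeposits = −€89B.
Δrequired reserves = 5% × −€89B = −€4.45B.
Δexcess reserves = Δreserves − Δrequired = −€157B − (−€4.45B) = -€152.55 billion.

-€152.55 billion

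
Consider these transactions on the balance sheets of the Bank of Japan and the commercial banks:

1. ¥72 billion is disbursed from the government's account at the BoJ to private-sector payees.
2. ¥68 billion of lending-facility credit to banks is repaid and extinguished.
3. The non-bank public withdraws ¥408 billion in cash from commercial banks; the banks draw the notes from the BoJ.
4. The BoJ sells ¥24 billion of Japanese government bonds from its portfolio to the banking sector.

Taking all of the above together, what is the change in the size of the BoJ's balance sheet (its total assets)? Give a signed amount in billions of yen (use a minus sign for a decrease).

BoJ balance sheet:
  Assets:      Securities −¥24B, Loans to banks −¥68B
  Liabilities: Bank reserves −¥428B, Currency in circulation +¥408B, Government deposits −¥72B
Change in total BoJ assets = -¥92 billion.

-¥92 billion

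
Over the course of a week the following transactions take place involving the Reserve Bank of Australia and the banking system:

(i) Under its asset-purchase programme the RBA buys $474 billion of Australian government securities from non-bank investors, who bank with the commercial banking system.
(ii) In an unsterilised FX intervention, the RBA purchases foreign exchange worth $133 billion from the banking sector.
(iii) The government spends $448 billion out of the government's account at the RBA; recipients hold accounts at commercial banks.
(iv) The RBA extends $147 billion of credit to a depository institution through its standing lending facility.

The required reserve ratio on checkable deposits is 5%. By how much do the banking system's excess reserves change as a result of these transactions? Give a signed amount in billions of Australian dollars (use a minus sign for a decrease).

Asset purchase (from non-banks) $474 billion: reserves +$474B, deposits +$474B.
FX purchase $133 billion: reserves +$133B, deposits 0.
Government spending $448 billion: reserves +$448B, deposits +$448B.
Discount-window loan $147 billion: reserves +$147B, deposits 0.
Totals: Δreserves = +$1202B, Δdeposits = +$922B.
Δrequired reserves = 5% × +$922B = +$46.1B.
Δexcess reserves = Δreserves − Δrequired = +$1202B − (+$46.1B) = +$1155.9 billion.

+$1155.9 billion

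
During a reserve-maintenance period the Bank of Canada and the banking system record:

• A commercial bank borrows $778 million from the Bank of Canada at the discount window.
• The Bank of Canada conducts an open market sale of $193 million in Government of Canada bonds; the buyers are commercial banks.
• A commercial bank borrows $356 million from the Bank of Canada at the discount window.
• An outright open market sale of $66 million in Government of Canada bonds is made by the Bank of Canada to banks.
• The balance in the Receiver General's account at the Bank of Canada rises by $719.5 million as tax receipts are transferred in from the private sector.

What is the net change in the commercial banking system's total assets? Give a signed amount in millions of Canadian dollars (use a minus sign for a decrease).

+$414.5 million

Discount-window loan $778 million: bank balance sheets expand → +$778M.
OMO sale (to banks) $193 million: just an asset swap on bank balance sheets → 0.
Discount-window loan $356 million: bank balance sheets expand → +$356M.
OMO sale (to banks) $66 million: just an asset swap on bank balance sheets → 0.
Government account inflow $719.5 million: bank balance sheets shrink → −$719.5M.
Net: 778 + 0 + 356 + 0 − 719.5 = +$414.5 million.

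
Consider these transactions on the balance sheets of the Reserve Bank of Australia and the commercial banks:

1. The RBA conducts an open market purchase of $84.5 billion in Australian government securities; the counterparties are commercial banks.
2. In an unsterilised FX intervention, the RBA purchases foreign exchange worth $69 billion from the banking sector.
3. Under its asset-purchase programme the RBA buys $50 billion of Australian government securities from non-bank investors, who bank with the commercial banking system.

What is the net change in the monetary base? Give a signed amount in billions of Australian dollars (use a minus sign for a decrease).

+$203.5 billion

OMO purchase (from banks) $84.5 billion: RBA balance sheet expands → +$84.5B.
FX purchase $69 billion: RBA balance sheet expands → +$69B.
Asset purchase (from non-banks) $50 billion: RBA balance sheet expands → +$50B.
Net: 84.5 + 69 + 50 = +$203.5 billion.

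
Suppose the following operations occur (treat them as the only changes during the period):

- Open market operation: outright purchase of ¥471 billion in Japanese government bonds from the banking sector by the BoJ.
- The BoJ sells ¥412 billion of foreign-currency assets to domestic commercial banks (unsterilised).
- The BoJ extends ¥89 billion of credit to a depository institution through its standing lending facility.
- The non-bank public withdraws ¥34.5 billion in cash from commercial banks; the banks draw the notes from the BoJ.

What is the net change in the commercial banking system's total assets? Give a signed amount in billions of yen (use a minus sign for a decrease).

+¥54.5 billion

BoJ balance sheet:
  Assets:      Securities +¥471B, Loans to banks +¥89B, Foreign assets −¥412B
  Liabilities: Bank reserves +¥113.5B, Currency in circulation +¥34.5B
Commercial banking system:
  Assets:      Reserves at CB +¥113.5B, Securities −¥471B, Foreign assets +¥412B
  Liabilities: Checkable deposits −¥34.5B, Borrowings from CB +¥89B
Change in total bank assets = +¥54.5 billion.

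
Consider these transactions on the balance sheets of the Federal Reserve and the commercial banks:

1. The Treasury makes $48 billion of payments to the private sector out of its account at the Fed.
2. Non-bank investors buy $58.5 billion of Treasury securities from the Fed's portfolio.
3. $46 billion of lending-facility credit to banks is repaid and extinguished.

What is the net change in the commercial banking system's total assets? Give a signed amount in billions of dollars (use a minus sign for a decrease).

Fed balance sheet:
  Assets:      Securities −$58.5B, Loans to banks −$46B
  Liabilities: Bank reserves −$56.5B, Government deposits −$48B
Commercial banking system:
  Assets:      Reserves at CB −$56.5B
  Liabilities: Checkable deposits −$10.5B, Borrowings from CB −$46B
Change in total bank assets = -$56.5 billion.

-$56.5 billion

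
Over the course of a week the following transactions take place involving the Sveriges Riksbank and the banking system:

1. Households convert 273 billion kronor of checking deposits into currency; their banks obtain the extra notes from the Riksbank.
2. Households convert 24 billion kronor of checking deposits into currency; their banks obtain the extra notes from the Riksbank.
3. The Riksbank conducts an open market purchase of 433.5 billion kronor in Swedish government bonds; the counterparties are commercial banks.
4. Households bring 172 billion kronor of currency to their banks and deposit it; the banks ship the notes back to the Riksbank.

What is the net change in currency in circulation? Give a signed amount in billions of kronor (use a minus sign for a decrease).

Currency withdrawal 273 billion kronor: notes leave the central bank → +273B.
Currency withdrawal 24 billion kronor: notes leave the central bank → +24B.
OMO purchase (from banks) 433.5 billion kronor: no currency enters or leaves circulation → 0.
Currency deposit 172 billion kronor: notes return to the central bank → −172B.
Net: 273 + 24 + 0 − 172 = +125 billion.

+125 billion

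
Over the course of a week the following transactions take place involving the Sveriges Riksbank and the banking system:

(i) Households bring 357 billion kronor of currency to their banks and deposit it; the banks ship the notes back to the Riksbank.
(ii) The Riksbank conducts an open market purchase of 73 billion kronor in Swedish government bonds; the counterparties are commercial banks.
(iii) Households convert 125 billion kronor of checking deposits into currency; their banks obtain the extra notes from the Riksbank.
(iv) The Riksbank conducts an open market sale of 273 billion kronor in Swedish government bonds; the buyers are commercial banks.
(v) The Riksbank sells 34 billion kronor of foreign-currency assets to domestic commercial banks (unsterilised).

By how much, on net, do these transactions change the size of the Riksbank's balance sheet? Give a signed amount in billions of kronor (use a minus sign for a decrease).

Riksbank balance sheet:
  Assets:      Securities −200B, Foreign assets −34B
  Liabilities: Bank reserves −2B, Currency in circulation −232B
Change in total Riksbank assets = -234 billion.

-234 billion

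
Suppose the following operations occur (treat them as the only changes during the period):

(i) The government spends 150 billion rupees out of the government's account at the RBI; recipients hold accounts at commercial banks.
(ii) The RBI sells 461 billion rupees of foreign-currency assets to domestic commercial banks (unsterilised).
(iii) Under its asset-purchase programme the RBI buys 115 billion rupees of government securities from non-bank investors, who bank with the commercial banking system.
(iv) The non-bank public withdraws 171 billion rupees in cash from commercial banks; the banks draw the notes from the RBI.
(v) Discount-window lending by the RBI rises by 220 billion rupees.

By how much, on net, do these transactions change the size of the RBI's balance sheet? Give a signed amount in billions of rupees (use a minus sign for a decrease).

-126 billion

RBI balance sheet:
  Assets:      Securities +115B, Loans to banks +220B, Foreign assets −461B
  Liabilities: Bank reserves −147B, Currency in circulation +171B, Government deposits −150B
Commercial banking system:
  Assets:      Reserves at CB −147B, Foreign assets +461B
  Liabilities: Checkable deposits +94B, Borrowings from CB +220B
Change in total RBI assets = -126 billion.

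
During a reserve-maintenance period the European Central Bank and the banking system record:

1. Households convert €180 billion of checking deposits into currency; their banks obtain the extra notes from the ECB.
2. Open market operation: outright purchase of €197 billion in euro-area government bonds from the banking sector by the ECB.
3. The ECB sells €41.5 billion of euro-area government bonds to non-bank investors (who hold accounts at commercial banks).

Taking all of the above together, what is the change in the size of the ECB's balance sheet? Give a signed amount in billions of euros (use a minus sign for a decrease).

+€155.5 billion

Currency withdrawal €180 billion: only the composition of liabilities changes → 0.
OMO purchase (from banks) €197 billion: an ECB asset is acquired → +€197B.
Asset sale (to non-banks) €41.5 billion: an ECB asset is shed → −€41.5B.
Net: 0 + 197 − 41.5 = +€155.5 billion.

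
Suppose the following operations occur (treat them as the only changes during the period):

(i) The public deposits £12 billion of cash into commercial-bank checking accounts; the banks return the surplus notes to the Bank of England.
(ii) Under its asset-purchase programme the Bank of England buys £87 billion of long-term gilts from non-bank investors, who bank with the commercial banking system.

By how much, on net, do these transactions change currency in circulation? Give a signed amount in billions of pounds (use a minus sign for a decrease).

Bank of England balance sheet:
  Assets:      Securities +£87B
  Liabilities: Bank reserves +£99B, Currency in circulation −£12B
So the change in currency in circulation is -£12 billion.

-£12 billion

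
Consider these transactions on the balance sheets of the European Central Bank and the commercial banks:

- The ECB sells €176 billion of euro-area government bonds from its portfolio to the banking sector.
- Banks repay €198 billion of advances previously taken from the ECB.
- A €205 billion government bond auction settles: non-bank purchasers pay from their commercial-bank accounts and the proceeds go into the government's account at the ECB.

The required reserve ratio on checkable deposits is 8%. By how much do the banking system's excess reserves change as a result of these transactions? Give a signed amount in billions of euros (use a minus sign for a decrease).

-€562.6 billion

OMO sale (to banks) €176 billion: reserves −€176B, deposits 0.
Discount-window repayment €198 billion: reserves −€198B, deposits 0.
Government account inflow €205 billion: reserves −€205B, deposits −€205B.
Totals: Δreserves = −€579B, Δdeposits = −€205B.
Δrequired reserves = 8% × −€205B = −€16.4B.
Δexcess reserves = Δreserves − Δrequired = −€579B − (−€16.4B) = -€562.6 billion.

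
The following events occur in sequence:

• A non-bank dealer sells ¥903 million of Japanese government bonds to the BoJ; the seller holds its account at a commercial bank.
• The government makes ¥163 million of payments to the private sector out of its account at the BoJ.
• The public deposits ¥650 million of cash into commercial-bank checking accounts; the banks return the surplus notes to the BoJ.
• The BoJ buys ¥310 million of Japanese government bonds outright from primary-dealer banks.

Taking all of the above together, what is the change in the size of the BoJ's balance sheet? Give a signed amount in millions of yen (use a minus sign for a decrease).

Asset purchase (from non-banks) ¥903 million: a BoJ asset is acquired → +¥903M.
Government spending ¥163 million: only the composition of liabilities changes → 0.
Currency deposit ¥650 million: only the composition of liabilities changes → 0.
OMO purchase (from banks) ¥310 million: a BoJ asset is acquired → +¥310M.
Net: 903 + 0 + 0 + 310 = +¥1213 million.

+¥1213 million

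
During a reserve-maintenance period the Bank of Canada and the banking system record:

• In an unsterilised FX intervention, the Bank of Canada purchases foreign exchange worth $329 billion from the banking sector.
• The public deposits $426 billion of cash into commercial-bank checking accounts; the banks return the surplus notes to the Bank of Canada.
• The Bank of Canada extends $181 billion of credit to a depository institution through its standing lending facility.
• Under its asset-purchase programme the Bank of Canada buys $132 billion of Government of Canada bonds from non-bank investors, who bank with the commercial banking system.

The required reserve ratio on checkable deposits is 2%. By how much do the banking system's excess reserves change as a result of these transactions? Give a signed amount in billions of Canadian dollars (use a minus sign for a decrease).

FX purchase $329 billion: reserves +$329B, deposits 0.
Currency deposit $426 billion: reserves +$426B, deposits +$426B.
Discount-window loan $181 billion: reserves +$181B, deposits 0.
Asset purchase (from non-banks) $132 billion: reserves +$132B, deposits +$132B.
Totals: Δreserves = +$1068B, Δdeposits = +$558B.
Δrequired reserves = 2% × +$558B = +$11.16B.
Δexcess reserves = Δreserves − Δrequired = +$1068B − (+$11.16B) = +$1056.84 billion.

+$1056.84 billion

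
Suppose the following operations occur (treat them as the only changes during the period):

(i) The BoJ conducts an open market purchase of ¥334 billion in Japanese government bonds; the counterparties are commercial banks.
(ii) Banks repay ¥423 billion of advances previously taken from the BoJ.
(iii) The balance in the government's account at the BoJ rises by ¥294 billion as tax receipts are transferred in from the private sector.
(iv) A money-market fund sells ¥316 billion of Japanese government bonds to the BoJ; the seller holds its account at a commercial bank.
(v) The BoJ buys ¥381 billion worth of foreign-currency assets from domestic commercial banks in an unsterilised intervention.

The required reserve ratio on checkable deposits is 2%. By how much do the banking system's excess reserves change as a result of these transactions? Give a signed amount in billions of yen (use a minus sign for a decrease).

OMO purchase (from banks) ¥334 billion: reserves +¥334B, deposits 0.
Discount-window repayment ¥423 billion: reserves −¥423B, deposits 0.
Government account inflow ¥294 billion: reserves −¥294B, deposits −¥294B.
Asset purchase (from non-banks) ¥316 billion: reserves +¥316B, deposits +¥316B.
FX purchase ¥381 billion: reserves +¥381B, deposits 0.
Totals: Δreserves = +¥314B, Δdeposits = +¥22B.
Δrequired reserves = 2% × +¥22B = +¥0.44B.
Δexcess reserves = Δreserves − Δrequired = +¥314B − (+¥0.44B) = +¥313.56 billion.

+¥313.56 billion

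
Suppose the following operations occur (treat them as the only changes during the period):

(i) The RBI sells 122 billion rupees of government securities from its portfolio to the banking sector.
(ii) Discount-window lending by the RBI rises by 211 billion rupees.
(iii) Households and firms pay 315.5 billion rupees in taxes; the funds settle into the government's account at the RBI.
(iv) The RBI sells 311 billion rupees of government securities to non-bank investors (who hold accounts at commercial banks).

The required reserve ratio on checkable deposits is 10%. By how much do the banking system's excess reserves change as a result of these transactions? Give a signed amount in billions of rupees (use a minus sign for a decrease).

OMO sale (to banks) 122 billion rupees: reserves −122B, deposits 0.
Discount-window loan 211 billion rupees: reserves +211B, deposits 0.
Government account inflow 315.5 billion rupees: reserves −315.5B, deposits −315.5B.
Asset sale (to non-banks) 311 billion rupees: reserves −311B, deposits −311B.
Totals: Δreserves = −537.5B, Δdeposits = −626.5B.
Δrequired reserves = 10% × −626.5B = −62.65B.
Δexcess reserves = Δreserves − Δrequired = −537.5B − (−62.65B) = -474.85 billion.

-474.85 billion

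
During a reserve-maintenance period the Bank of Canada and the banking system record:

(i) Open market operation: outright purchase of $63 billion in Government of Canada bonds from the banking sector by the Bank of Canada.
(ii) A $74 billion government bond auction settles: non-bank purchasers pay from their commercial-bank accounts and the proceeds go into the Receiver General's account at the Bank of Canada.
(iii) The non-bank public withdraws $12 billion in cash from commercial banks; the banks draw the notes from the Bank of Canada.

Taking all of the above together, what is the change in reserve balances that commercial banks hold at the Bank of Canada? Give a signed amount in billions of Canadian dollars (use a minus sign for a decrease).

OMO purchase (from banks) $63 billion: the Bank of Canada pays by crediting reserve accounts → +$63B.
Government account inflow $74 billion: funds move from bank reserves into the government account → −$74B.
Currency withdrawal $12 billion: banks swap reserves for currency → −$12B.
Net: 63 − 74 − 12 = -$23 billion.

-$23 billion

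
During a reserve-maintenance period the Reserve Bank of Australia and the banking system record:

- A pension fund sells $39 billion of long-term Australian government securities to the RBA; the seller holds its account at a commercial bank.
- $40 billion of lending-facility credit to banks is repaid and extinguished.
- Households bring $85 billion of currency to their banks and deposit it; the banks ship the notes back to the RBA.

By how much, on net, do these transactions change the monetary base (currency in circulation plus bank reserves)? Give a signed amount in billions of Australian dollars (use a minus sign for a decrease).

RBA balance sheet:
  Assets:      Securities +$39B, Loans to banks −$40B
  Liabilities: Bank reserves +$84B, Currency in circulation −$85B
Commercial banking system:
  Assets:      Reserves at CB +$84B
  Liabilities: Checkable deposits +$124B, Borrowings from CB −$40B
Monetary base = currency + reserves: −$85B + (+$84B) = -$1 billion.

-$1 billion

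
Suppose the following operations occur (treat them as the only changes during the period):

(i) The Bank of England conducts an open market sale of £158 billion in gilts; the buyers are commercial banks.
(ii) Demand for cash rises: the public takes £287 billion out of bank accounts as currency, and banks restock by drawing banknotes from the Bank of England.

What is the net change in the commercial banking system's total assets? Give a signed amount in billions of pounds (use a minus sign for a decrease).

-£287 billion

OMO sale (to banks) £158 billion: just an asset swap on bank balance sheets → 0.
Currency withdrawal £287 billion: bank balance sheets shrink → −£287B.
Net: 0 − 287 = -£287 billion.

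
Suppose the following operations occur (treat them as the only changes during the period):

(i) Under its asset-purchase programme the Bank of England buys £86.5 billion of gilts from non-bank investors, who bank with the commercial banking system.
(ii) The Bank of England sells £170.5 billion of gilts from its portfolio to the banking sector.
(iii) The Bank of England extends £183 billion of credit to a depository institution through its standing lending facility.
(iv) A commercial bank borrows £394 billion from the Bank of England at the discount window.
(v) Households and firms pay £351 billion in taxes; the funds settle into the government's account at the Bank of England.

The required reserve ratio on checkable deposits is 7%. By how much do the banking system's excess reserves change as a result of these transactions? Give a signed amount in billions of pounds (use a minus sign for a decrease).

Asset purchase (from non-banks) £86.5 billion: reserves +£86.5B, deposits +£86.5B.
OMO sale (to banks) £170.5 billion: reserves −£170.5B, deposits 0.
Discount-window loan £183 billion: reserves +£183B, deposits 0.
Discount-window loan £394 billion: reserves +£394B, deposits 0.
Government account inflow £351 billion: reserves −£351B, deposits −£351B.
Totals: Δreserves = +£142B, Δdeposits = −£264.5B.
Δrequired reserves = 7% × −£264.5B = −£18.515B.
Δexcess reserves = Δreserves − Δrequired = +£142B − (−£18.515B) = +£160.515 billion.

+£160.515 billion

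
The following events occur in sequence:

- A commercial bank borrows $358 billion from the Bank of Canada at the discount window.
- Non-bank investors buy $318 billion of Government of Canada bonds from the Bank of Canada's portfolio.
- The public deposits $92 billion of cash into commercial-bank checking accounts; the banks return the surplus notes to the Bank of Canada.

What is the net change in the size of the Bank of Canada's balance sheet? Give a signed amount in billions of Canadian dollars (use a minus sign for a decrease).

Discount-window loan $358 billion: a Bank of Canada asset is acquired → +$358B.
Asset sale (to non-banks) $318 billion: a Bank of Canada asset is shed → −$318B.
Currency deposit $92 billion: only the composition of liabilities changes → 0.
Net: 358 − 318 + 0 = +$40 billion.

+$40 billion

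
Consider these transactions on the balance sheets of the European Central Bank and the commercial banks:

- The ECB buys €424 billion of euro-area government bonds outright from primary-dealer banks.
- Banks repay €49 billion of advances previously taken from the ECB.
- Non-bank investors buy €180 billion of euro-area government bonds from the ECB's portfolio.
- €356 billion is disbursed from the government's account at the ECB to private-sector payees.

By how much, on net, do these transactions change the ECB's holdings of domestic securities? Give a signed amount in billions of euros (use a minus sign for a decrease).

ECB balance sheet:
  Assets:      Securities +€244B, Loans to banks −€49B
  Liabilities: Bank reserves +€551B, Government deposits −€356B
Commercial banking system:
  Assets:      Reserves at CB +€551B, Securities −€424B
  Liabilities: Checkable deposits +€176B, Borrowings from CB −€49B
So the change in the ECB's holdings of domestic securities is +€244 billion.

+€244 billion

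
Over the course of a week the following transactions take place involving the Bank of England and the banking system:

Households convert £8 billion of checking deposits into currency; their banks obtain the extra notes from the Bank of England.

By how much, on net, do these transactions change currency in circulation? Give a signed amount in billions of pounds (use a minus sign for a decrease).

+£8 billion

Currency withdrawal £8 billion: notes leave the central bank → +£8B.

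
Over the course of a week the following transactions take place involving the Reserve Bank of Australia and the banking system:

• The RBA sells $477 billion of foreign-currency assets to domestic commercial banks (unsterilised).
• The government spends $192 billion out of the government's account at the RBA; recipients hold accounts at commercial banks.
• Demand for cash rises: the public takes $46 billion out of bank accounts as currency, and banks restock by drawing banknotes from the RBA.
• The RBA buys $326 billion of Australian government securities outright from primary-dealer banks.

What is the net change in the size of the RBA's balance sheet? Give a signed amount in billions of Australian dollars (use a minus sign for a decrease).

-$151 billion

FX sale $477 billion: an RBA asset is shed → −$477B.
Government spending $192 billion: only the composition of liabilities changes → 0.
Currency withdrawal $46 billion: only the composition of liabilities changes → 0.
OMO purchase (from banks) $326 billion: an RBA asset is acquired → +$326B.
Net: −477 + 0 + 0 + 326 = -$151 billion.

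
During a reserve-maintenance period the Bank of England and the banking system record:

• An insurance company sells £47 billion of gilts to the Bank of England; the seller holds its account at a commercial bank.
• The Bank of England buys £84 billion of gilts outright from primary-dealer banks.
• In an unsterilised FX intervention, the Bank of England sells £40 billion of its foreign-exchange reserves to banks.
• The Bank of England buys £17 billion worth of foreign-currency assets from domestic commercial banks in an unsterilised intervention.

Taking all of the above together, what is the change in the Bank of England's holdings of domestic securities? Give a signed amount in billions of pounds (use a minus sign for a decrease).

+£131 billion

Bank of England balance sheet:
  Assets:      Securities +£131B, Foreign assets −£23B
  Liabilities: Bank reserves +£108B
So the change in the Bank of England's holdings of domestic securities is +£131 billion.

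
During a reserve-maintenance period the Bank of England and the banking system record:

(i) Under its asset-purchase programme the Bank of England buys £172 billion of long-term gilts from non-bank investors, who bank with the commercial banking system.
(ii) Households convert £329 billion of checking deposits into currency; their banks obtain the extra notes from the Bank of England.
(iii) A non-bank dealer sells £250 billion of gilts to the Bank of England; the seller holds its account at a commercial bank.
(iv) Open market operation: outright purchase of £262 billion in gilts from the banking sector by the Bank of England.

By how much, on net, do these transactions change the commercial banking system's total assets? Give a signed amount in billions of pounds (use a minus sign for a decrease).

Bank of England balance sheet:
  Assets:      Securities +£684B
  Liabilities: Bank reserves +£355B, Currency in circulation +£329B
Commercial banking system:
  Assets:      Reserves at CB +£355B, Securities −£262B
  Liabilities: Checkable deposits +£93B
Change in total bank assets = +£93 billion.

+£93 billion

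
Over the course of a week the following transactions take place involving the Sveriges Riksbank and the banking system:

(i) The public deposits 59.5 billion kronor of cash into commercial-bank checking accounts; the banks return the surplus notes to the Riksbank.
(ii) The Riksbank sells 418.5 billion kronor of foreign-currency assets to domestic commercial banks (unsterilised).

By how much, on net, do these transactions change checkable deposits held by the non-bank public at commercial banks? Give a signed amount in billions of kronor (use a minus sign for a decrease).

Riksbank balance sheet:
  Assets:      Foreign assets −418.5B
  Liabilities: Bank reserves −359B, Currency in circulation −59.5B
Commercial banking system:
  Assets:      Reserves at CB −359B, Foreign assets +418.5B
  Liabilities: Checkable deposits +59.5B
So the change in checkable deposits held by the non-bank public at commercial banks is +59.5 billion.

+59.5 billion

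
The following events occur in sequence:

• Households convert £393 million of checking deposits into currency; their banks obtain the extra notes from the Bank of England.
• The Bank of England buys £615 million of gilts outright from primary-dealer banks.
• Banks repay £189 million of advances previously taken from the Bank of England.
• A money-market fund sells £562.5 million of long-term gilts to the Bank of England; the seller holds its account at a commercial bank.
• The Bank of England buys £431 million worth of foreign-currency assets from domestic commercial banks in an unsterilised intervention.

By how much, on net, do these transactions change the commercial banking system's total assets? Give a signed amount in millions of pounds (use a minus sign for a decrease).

-£19.5 million

Bank of England balance sheet:
  Assets:      Securities +£1177.5M, Loans to banks −£189M, Foreign assets +£431M
  Liabilities: Bank reserves +£1026.5M, Currency in circulation +£393M
Commercial banking system:
  Assets:      Reserves at CB +£1026.5M, Securities −£615M, Foreign assets −£431M
  Liabilities: Checkable deposits +£169.5M, Borrowings from CB −£189M
Change in total bank assets = -£19.5 million.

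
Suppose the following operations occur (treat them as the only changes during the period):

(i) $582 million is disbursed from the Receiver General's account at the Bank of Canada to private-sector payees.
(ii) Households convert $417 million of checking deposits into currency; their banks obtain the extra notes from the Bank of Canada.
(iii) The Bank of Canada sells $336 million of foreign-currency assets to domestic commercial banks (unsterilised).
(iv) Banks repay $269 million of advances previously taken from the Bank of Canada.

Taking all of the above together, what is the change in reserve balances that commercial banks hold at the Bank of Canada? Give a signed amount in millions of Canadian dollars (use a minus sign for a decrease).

-$440 million

Government spending $582 million: government payments flow into bank reserve accounts → +$582M.
Currency withdrawal $417 million: banks swap reserves for currency → −$417M.
FX sale $336 million: the buying banks pay out of their reserve balances → −$336M.
Discount-window repayment $269 million: repayment is debited from reserves → −$269M.
Net: 582 − 417 − 336 − 269 = -$440 million.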